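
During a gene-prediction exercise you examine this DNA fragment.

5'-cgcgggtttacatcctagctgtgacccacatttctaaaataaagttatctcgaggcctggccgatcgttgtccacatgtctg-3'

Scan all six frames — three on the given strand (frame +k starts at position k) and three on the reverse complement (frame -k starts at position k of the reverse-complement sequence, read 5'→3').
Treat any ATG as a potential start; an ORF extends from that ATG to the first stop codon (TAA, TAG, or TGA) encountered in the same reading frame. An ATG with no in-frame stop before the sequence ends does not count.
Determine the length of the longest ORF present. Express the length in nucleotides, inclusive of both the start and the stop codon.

Reverse complement (5'→3'): CAGACATGTGGACAACGATCGGCCAGGCCTCGAGATAACTTTATTTTAGAAATGTGGGTCACAGCTAGGATGTAAACCCGCG
Frame +1: CGC GGG TTT ACA TCC TAG CTG TGA CCC ACA TTT CTA AAA TAA AGT TAT CTC GAG GCC TGG CCG ATC GTT GTC CAC ATG TCT — no ATG→stop ORF.
Frame +2: GCG GGT TTA CAT CCT AGC TGT GAC CCA CAT TTC TAA AAT AAA GTT ATC TCG AGG CCT GGC CGA TCG TTG TCC ACA TGT CTG — no ATG→stop ORF.
Frame +3: CGG GTT TAC ATC CTA GCT GTG ACC CAC ATT TCT AAA ATA AAG TTA TCT CGA GGC CTG GCC GAT CGT TGT CCA CAT GTC — no ATG→stop ORF.
Frame -1: CAG ACA TGT GGA CAA CGA TCG GCC AGG CCT CGA GAT AAC TTT ATT TTA GAA ATG TGG GTC ACA GCT AGG ATG TAA ACC CGC — ATG at 52, stop TAA at 73 → 24 nt; ATG at 70, stop TAA at 73 → 6 nt.
Frame -2: AGA CAT GTG GAC AAC GAT CGG CCA GGC CTC GAG ATA ACT TTA TTT TAG AAA TGT GGG TCA CAG CTA GGA TGT AAA CCC GCG — no ATG→stop ORF.
Frame -3: GAC ATG TGG ACA ACG ATC GGC CAG GCC TCG AGA TAA CTT TAT TTT AGA AAT GTG GGT CAC AGC TAG GAT GTA AAC CCG — ATG at 6, stop TAA at 36 → 33 nt.
Longest: frame -3, positions 6–38, 33 nt = 11 codons = 10 aa. → 33 nucleotides.

33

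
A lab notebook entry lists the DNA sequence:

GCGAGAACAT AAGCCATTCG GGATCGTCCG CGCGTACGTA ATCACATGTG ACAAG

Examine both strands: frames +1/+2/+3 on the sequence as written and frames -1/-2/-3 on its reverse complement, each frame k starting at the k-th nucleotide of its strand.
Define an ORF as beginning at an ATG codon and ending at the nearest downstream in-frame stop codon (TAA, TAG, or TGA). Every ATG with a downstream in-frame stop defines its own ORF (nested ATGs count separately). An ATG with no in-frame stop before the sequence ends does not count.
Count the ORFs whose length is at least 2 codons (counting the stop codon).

Reverse complement (5'→3'): CTTGTCACATGTGATTACGTACGCGCGGACGATCCCGAATGGCTTATGTTCTCGC
Frame +1: GCG AGA ACA TAA GCC ATT CGG GAT CGT CCG CGC GTA CGT AAT CAC ATG TGA CAA — ATG at 46, stop TGA at 49 → 6 nt.
Frame +2: CGA GAA CAT AAG CCA TTC GGG ATC GTC CGC GCG TAC GTA ATC ACA TGT GAC AAG — no ATG→stop ORF.
Frame +3: GAG AAC ATA AGC CAT TCG GGA TCG TCC GCG CGT ACG TAA TCA CAT GTG ACA — no ATG→stop ORF.
Frame -1: CTT GTC ACA TGT GAT TAC GTA CGC GCG GAC GAT CCC GAA TGG CTT ATG TTC TCG — no ATG→stop ORF.
Frame -2: TTG TCA CAT GTG ATT ACG TAC GCG CGG ACG ATC CCG AAT GGC TTA TGT TCT CGC — no ATG→stop ORF.
Frame -3: TGT CAC ATG TGA TTA CGT ACG CGC GGA CGA TCC CGA ATG GCT TAT GTT CTC — ATG at 9, stop TGA at 12 → 6 nt.
ORFs ≥ 2 codons: frame +1 46–51 (2 codons), frame -3 9–14 (2 codons). Count = 2.

2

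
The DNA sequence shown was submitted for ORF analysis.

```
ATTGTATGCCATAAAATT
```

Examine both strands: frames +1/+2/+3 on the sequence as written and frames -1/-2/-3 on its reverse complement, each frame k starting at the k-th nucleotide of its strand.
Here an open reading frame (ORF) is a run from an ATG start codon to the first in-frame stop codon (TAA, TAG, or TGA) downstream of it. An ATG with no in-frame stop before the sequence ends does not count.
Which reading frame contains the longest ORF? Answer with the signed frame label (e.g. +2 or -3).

+3

Reverse complement (5'→3'): AATTTTATGGCATACAAT
Frame +1: ATT GTA TGC CAT AAA ATT — no ATG→stop ORF.
Frame +2: TTG TAT GCC ATA AAA — no ATG→stop ORF.
Frame +3: TGT ATG CCA TAA AAT — ATG at 6, stop TAA at 12 → 9 nt.
Frame -1: AAT TTT ATG GCA TAC AAT — no ATG→stop ORF.
Frame -2: ATT TTA TGG CAT ACA — no ATG→stop ORF.
Frame -3: TTT TAT GGC ATA CAA — no ATG→stop ORF.
Longest ORF is 9 nt in frame +3 (positions 6–14).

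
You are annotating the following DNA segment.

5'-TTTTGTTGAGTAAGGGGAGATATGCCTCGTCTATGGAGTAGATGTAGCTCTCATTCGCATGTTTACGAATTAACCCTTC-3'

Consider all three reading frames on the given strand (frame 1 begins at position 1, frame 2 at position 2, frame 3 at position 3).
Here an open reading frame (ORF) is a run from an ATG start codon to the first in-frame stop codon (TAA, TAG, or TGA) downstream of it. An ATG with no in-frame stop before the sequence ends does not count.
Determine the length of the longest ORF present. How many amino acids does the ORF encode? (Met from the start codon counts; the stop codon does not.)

4

Frame 1: TTT TGT TGA GTA AGG GGA GAT ATG CCT CGT CTA TGG AGT AGA TGT AGC TCT CAT TCG CAT GTT TAC GAA TTA ACC CTT — no ATG→stop ORF.
Frame 2: TTT GTT GAG TAA GGG GAG ATA TGC CTC GTC TAT GGA GTA GAT GTA GCT CTC ATT CGC ATG TTT ACG AAT TAA CCC TTC — ATG at 59, stop TAA at 71 → 15 nt.
Frame 3: TTG TTG AGT AAG GGG AGA TAT GCC TCG TCT ATG GAG TAG ATG TAG CTC TCA TTC GCA TGT TTA CGA ATT AAC CCT — ATG at 33, stop TAG at 39 → 9 nt; ATG at 42, stop TAG at 45 → 6 nt.
Longest: frame 2, positions 59–73, 15 nt = 5 codons = 4 aa. → 4 amino acids.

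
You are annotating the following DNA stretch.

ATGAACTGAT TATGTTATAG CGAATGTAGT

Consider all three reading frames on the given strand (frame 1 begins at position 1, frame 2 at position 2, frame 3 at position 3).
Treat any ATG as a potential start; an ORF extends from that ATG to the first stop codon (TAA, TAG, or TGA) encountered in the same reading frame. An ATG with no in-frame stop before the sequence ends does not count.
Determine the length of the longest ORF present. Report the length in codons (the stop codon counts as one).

Frame 1: ATG AAC TGA TTA TGT TAT AGC GAA TGT AGT — ATG at 1, stop TGA at 7 → 9 nt.
Frame 2: TGA ACT GAT TAT GTT ATA GCG AAT GTA — no ATG→stop ORF.
Frame 3: GAA CTG ATT ATG TTA TAG CGA ATG TAG — ATG at 12, stop TAG at 18 → 9 nt; ATG at 24, stop TAG at 27 → 6 nt.
Longest: frame 1, positions 1–9, 9 nt = 3 codons = 2 aa. → 3 codons.

3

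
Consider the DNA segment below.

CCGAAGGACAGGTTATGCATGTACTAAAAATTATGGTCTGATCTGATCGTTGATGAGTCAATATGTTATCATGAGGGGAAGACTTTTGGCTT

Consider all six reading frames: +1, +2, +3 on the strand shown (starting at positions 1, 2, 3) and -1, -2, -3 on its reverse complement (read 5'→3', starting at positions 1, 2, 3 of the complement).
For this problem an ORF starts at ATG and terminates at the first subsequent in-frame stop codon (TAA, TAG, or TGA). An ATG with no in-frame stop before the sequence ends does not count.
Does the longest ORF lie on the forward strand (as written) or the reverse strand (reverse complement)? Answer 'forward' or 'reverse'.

forward

Reverse complement (5'→3'): AAGCCAAAAGTCTTCCCCTCATGATAACATATTGACTCATCAACGATCAGATCAGACCATAATTTTTAGTACATGCATAACCTGTCCTTCGG
Frame +1: CCG AAG GAC AGG TTA TGC ATG TAC TAA AAA TTA TGG TCT GAT CTG ATC GTT GAT GAG TCA ATA TGT TAT CAT GAG GGG AAG ACT TTT GGC — ATG at 19, stop TAA at 25 → 9 nt.
Frame +2: CGA AGG ACA GGT TAT GCA TGT ACT AAA AAT TAT GGT CTG ATC TGA TCG TTG ATG AGT CAA TAT GTT ATC ATG AGG GGA AGA CTT TTG GCT — no ATG→stop ORF.
Frame +3: GAA GGA CAG GTT ATG CAT GTA CTA AAA ATT ATG GTC TGA TCT GAT CGT TGA TGA GTC AAT ATG TTA TCA TGA GGG GAA GAC TTT TGG CTT — ATG at 15, stop TGA at 39 → 27 nt; ATG at 33, stop TGA at 39 → 9 nt; ATG at 63, stop TGA at 72 → 12 nt.
Frame -1: AAG CCA AAA GTC TTC CCC TCA TGA TAA CAT ATT GAC TCA TCA ACG ATC AGA TCA GAC CAT AAT TTT TAG TAC ATG CAT AAC CTG TCC TTC — no ATG→stop ORF.
Frame -2: AGC CAA AAG TCT TCC CCT CAT GAT AAC ATA TTG ACT CAT CAA CGA TCA GAT CAG ACC ATA ATT TTT AGT ACA TGC ATA ACC TGT CCT TCG — no ATG→stop ORF.
Frame -3: GCC AAA AGT CTT CCC CTC ATG ATA ACA TAT TGA CTC ATC AAC GAT CAG ATC AGA CCA TAA TTT TTA GTA CAT GCA TAA CCT GTC CTT CGG — ATG at 21, stop TGA at 33 → 15 nt.
Forward-strand max 27 nt; reverse-strand max 15 nt. The forward strand has the longer ORF.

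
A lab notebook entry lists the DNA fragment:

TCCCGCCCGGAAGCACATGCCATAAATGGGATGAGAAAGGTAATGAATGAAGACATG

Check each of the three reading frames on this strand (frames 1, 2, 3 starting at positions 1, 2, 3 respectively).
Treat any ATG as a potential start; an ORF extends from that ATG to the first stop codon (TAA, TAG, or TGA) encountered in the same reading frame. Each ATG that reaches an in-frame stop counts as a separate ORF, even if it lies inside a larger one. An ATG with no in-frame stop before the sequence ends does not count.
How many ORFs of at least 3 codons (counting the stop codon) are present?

2

Frame 1: TCC CGC CCG GAA GCA CAT GCC ATA AAT GGG ATG AGA AAG GTA ATG AAT GAA GAC ATG — no ATG→stop ORF.
Frame 2: CCC GCC CGG AAG CAC ATG CCA TAA ATG GGA TGA GAA AGG TAA TGA ATG AAG ACA — ATG at 17, stop TAA at 23 → 9 nt; ATG at 26, stop TGA at 32 → 9 nt.
Frame 3: CCG CCC GGA AGC ACA TGC CAT AAA TGG GAT GAG AAA GGT AAT GAA TGA AGA CAT — no ATG→stop ORF.
ORFs ≥ 3 codons: frame 2 17–25 (3 codons), frame 2 26–34 (3 codons). Count = 2.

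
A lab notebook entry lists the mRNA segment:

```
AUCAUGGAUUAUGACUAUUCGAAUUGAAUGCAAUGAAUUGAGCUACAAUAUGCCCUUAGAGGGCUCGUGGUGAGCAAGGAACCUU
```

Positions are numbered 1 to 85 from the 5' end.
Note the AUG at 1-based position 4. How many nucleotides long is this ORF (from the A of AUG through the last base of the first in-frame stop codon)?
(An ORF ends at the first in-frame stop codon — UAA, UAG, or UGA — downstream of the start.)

24

Codons from position 4: AUG (4–6), GAU (7–9), UAU (10–12), GAC (13–15), UAU (16–18), UCG (19–21), AAU (22–24), UGA (25–27).
UGA is the first in-frame stop; ORF spans 4–27, 24 nucleotides.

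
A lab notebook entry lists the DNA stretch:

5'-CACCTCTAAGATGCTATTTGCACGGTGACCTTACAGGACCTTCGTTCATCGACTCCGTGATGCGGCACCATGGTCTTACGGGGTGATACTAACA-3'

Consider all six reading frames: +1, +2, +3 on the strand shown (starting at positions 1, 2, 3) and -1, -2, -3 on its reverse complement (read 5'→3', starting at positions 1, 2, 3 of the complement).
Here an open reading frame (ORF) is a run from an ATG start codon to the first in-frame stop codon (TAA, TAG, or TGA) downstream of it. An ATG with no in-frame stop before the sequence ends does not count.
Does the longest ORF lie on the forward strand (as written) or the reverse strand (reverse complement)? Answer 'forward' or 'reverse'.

reverse

Reverse complement (5'→3'): TGTTAGTATCACCCCGTAAGACCATGGTGCCGCATCACGGAGTCGATGAACGAAGGTCCTGTAAGGTCACCGTGCAAATAGCATCTTAGAGGTG
Frame +1: CAC CTC TAA GAT GCT ATT TGC ACG GTG ACC TTA CAG GAC CTT CGT TCA TCG ACT CCG TGA TGC GGC ACC ATG GTC TTA CGG GGT GAT ACT AAC — no ATG→stop ORF.
Frame +2: ACC TCT AAG ATG CTA TTT GCA CGG TGA CCT TAC AGG ACC TTC GTT CAT CGA CTC CGT GAT GCG GCA CCA TGG TCT TAC GGG GTG ATA CTA ACA — ATG at 11, stop TGA at 26 → 18 nt.
Frame +3: CCT CTA AGA TGC TAT TTG CAC GGT GAC CTT ACA GGA CCT TCG TTC ATC GAC TCC GTG ATG CGG CAC CAT GGT CTT ACG GGG TGA TAC TAA — ATG at 60, stop TGA at 84 → 27 nt.
Frame -1: TGT TAG TAT CAC CCC GTA AGA CCA TGG TGC CGC ATC ACG GAG TCG ATG AAC GAA GGT CCT GTA AGG TCA CCG TGC AAA TAG CAT CTT AGA GGT — ATG at 46, stop TAG at 79 → 36 nt.
Frame -2: GTT AGT ATC ACC CCG TAA GAC CAT GGT GCC GCA TCA CGG AGT CGA TGA ACG AAG GTC CTG TAA GGT CAC CGT GCA AAT AGC ATC TTA GAG GTG — no ATG→stop ORF.
Frame -3: TTA GTA TCA CCC CGT AAG ACC ATG GTG CCG CAT CAC GGA GTC GAT GAA CGA AGG TCC TGT AAG GTC ACC GTG CAA ATA GCA TCT TAG AGG — ATG at 24, stop TAG at 87 → 66 nt.
Forward-strand max 27 nt; reverse-strand max 66 nt. The reverse strand has the longer ORF.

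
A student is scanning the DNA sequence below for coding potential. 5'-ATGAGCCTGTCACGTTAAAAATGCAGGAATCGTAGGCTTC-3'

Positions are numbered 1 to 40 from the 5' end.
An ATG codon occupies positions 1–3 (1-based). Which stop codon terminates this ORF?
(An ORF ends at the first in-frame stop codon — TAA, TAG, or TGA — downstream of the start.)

TAA

Codons from position 1: ATG (1–3), AGC (4–6), CTG (7–9), TCA (10–12), CGT (13–15), TAA (16–18).
The first in-frame stop codon is TAA.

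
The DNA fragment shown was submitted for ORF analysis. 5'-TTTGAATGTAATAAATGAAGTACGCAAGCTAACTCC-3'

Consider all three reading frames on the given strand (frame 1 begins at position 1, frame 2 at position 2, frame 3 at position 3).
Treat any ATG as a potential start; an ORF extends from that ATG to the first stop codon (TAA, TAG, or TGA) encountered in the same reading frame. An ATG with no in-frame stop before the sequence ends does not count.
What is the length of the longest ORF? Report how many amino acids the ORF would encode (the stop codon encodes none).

5

Frame 1: TTT GAA TGT AAT AAA TGA AGT ACG CAA GCT AAC TCC — no ATG→stop ORF.
Frame 2: TTG AAT GTA ATA AAT GAA GTA CGC AAG CTA ACT — no ATG→stop ORF.
Frame 3: TGA ATG TAA TAA ATG AAG TAC GCA AGC TAA CTC — ATG at 6, stop TAA at 9 → 6 nt; ATG at 15, stop TAA at 30 → 18 nt.
Longest: frame 3, positions 15–32, 18 nt = 6 codons = 5 aa. → 5 amino acids.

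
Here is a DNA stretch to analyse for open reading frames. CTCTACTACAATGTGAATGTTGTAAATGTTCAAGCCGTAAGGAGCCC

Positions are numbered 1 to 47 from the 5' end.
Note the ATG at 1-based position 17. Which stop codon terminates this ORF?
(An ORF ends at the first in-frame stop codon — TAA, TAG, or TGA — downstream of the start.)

Codons from position 17: ATG (17–19), TTG (20–22), TAA (23–25).
The first in-frame stop codon is TAA.

TAA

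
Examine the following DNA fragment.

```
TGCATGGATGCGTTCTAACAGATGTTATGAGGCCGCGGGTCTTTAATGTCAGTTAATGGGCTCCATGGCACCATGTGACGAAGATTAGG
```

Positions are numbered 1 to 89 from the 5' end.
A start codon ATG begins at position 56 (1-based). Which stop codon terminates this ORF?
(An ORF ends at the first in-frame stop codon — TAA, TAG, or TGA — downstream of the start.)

TAG

Codons from position 56: ATG (56–58), GGC (59–61), TCC (62–64), ATG (65–67), GCA (68–70), CCA (71–73), TGT (74–76), GAC (77–79), GAA (80–82), GAT (83–85), TAG (86–88).
The first in-frame stop codon is TAG.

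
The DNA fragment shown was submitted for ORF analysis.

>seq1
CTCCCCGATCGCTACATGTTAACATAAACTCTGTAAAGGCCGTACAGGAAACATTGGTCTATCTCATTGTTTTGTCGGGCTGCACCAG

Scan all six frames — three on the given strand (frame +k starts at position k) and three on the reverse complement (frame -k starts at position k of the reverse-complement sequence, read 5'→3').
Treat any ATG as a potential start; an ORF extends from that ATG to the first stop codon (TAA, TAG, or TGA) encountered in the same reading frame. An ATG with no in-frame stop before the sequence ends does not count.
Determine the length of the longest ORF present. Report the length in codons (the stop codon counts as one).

Reverse complement (5'→3'): CTGGTGCAGCCCGACAAAACAATGAGATAGACCAATGTTTCCTGTACGGCCTTTACAGAGTTTATGTTAACATGTAGCGATCGGGGAG
Frame +1: CTC CCC GAT CGC TAC ATG TTA ACA TAA ACT CTG TAA AGG CCG TAC AGG AAA CAT TGG TCT ATC TCA TTG TTT TGT CGG GCT GCA CCA — ATG at 16, stop TAA at 25 → 12 nt.
Frame +2: TCC CCG ATC GCT ACA TGT TAA CAT AAA CTC TGT AAA GGC CGT ACA GGA AAC ATT GGT CTA TCT CAT TGT TTT GTC GGG CTG CAC CAG — no ATG→stop ORF.
Frame +3: CCC CGA TCG CTA CAT GTT AAC ATA AAC TCT GTA AAG GCC GTA CAG GAA ACA TTG GTC TAT CTC ATT GTT TTG TCG GGC TGC ACC — no ATG→stop ORF.
Frame -1: CTG GTG CAG CCC GAC AAA ACA ATG AGA TAG ACC AAT GTT TCC TGT ACG GCC TTT ACA GAG TTT ATG TTA ACA TGT AGC GAT CGG GGA — ATG at 22, stop TAG at 28 → 9 nt.
Frame -2: TGG TGC AGC CCG ACA AAA CAA TGA GAT AGA CCA ATG TTT CCT GTA CGG CCT TTA CAG AGT TTA TGT TAA CAT GTA GCG ATC GGG GAG — ATG at 35, stop TAA at 68 → 36 nt.
Frame -3: GGT GCA GCC CGA CAA AAC AAT GAG ATA GAC CAA TGT TTC CTG TAC GGC CTT TAC AGA GTT TAT GTT AAC ATG TAG CGA TCG GGG — ATG at 72, stop TAG at 75 → 6 nt.
Longest: frame -2, positions 35–70, 36 nt = 12 codons = 11 aa. → 12 codons.

12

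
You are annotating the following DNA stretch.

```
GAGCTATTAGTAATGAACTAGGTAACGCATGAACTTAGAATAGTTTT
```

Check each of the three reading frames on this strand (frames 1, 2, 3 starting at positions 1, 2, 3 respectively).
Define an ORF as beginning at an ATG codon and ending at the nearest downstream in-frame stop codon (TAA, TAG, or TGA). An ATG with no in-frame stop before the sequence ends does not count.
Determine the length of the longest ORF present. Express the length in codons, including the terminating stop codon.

5

Frame 1: GAG CTA TTA GTA ATG AAC TAG GTA ACG CAT GAA CTT AGA ATA GTT — ATG at 13, stop TAG at 19 → 9 nt.
Frame 2: AGC TAT TAG TAA TGA ACT AGG TAA CGC ATG AAC TTA GAA TAG TTT — ATG at 29, stop TAG at 41 → 15 nt.
Frame 3: GCT ATT AGT AAT GAA CTA GGT AAC GCA TGA ACT TAG AAT AGT TTT — no ATG→stop ORF.
Longest: frame 2, positions 29–43, 15 nt = 5 codons = 4 aa. → 5 codons.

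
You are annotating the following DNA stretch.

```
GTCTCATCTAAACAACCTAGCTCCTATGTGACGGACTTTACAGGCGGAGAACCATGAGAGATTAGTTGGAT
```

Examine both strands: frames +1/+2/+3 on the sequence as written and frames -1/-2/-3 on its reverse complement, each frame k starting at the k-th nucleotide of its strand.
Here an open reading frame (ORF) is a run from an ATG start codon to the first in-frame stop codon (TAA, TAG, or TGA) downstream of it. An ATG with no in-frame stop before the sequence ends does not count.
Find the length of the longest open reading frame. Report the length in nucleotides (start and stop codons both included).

Reverse complement (5'→3'): ATCCAACTAATCTCTCATGGTTCTCCGCCTGTAAAGTCCGTCACATAGGAGCTAGGTTGTTTAGATGAGAC
Frame +1: GTC TCA TCT AAA CAA CCT AGC TCC TAT GTG ACG GAC TTT ACA GGC GGA GAA CCA TGA GAG ATT AGT TGG — no ATG→stop ORF.
Frame +2: TCT CAT CTA AAC AAC CTA GCT CCT ATG TGA CGG ACT TTA CAG GCG GAG AAC CAT GAG AGA TTA GTT GGA — ATG at 26, stop TGA at 29 → 6 nt.
Frame +3: CTC ATC TAA ACA ACC TAG CTC CTA TGT GAC GGA CTT TAC AGG CGG AGA ACC ATG AGA GAT TAG TTG GAT — ATG at 54, stop TAG at 63 → 12 nt.
Frame -1: ATC CAA CTA ATC TCT CAT GGT TCT CCG CCT GTA AAG TCC GTC ACA TAG GAG CTA GGT TGT TTA GAT GAG — no ATG→stop ORF.
Frame -2: TCC AAC TAA TCT CTC ATG GTT CTC CGC CTG TAA AGT CCG TCA CAT AGG AGC TAG GTT GTT TAG ATG AGA — ATG at 17, stop TAA at 32 → 18 nt.
Frame -3: CCA ACT AAT CTC TCA TGG TTC TCC GCC TGT AAA GTC CGT CAC ATA GGA GCT AGG TTG TTT AGA TGA GAC — no ATG→stop ORF.
Longest: frame -2, positions 17–34, 18 nt = 6 codons = 5 aa. → 18 nucleotides.

18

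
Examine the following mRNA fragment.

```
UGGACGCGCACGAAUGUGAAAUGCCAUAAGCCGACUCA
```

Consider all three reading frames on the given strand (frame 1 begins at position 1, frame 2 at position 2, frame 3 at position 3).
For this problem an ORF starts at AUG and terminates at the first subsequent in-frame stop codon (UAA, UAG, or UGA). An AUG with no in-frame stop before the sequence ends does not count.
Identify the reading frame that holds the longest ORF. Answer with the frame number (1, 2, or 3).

Frame 1: UGG ACG CGC ACG AAU GUG AAA UGC CAU AAG CCG ACU — no AUG→stop ORF.
Frame 2: GGA CGC GCA CGA AUG UGA AAU GCC AUA AGC CGA CUC — AUG at 14, stop UGA at 17 → 6 nt.
Frame 3: GAC GCG CAC GAA UGU GAA AUG CCA UAA GCC GAC UCA — AUG at 21, stop UAA at 27 → 9 nt.
Longest ORF is 9 nt in frame 3 (positions 21–29).

3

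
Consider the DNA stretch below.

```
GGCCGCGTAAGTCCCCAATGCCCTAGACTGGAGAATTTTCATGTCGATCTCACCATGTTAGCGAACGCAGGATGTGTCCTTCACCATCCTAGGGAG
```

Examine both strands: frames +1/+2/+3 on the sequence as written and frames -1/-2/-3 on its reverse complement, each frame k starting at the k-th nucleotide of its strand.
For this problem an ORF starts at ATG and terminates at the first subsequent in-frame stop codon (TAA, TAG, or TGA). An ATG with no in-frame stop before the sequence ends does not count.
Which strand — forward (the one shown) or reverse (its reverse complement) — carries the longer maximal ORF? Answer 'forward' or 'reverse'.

Reverse complement (5'→3'): CTCCCTAGGATGGTGAAGGACACATCCTGCGTTCGCTAACATGGTGAGATCGACATGAAAATTCTCCAGTCTAGGGCATTGGGGACTTACGCGGCC
Frame +1: GGC CGC GTA AGT CCC CAA TGC CCT AGA CTG GAG AAT TTT CAT GTC GAT CTC ACC ATG TTA GCG AAC GCA GGA TGT GTC CTT CAC CAT CCT AGG GAG — no ATG→stop ORF.
Frame +2: GCC GCG TAA GTC CCC AAT GCC CTA GAC TGG AGA ATT TTC ATG TCG ATC TCA CCA TGT TAG CGA ACG CAG GAT GTG TCC TTC ACC ATC CTA GGG — ATG at 41, stop TAG at 59 → 21 nt.
Frame +3: CCG CGT AAG TCC CCA ATG CCC TAG ACT GGA GAA TTT TCA TGT CGA TCT CAC CAT GTT AGC GAA CGC AGG ATG TGT CCT TCA CCA TCC TAG GGA — ATG at 18, stop TAG at 24 → 9 nt; ATG at 72, stop TAG at 90 → 21 nt.
Frame -1: CTC CCT AGG ATG GTG AAG GAC ACA TCC TGC GTT CGC TAA CAT GGT GAG ATC GAC ATG AAA ATT CTC CAG TCT AGG GCA TTG GGG ACT TAC GCG GCC — ATG at 10, stop TAA at 37 → 30 nt.
Frame -2: TCC CTA GGA TGG TGA AGG ACA CAT CCT GCG TTC GCT AAC ATG GTG AGA TCG ACA TGA AAA TTC TCC AGT CTA GGG CAT TGG GGA CTT ACG CGG — ATG at 41, stop TGA at 56 → 18 nt.
Frame -3: CCC TAG GAT GGT GAA GGA CAC ATC CTG CGT TCG CTA ACA TGG TGA GAT CGA CAT GAA AAT TCT CCA GTC TAG GGC ATT GGG GAC TTA CGC GGC — no ATG→stop ORF.
Forward-strand max 21 nt; reverse-strand max 30 nt. The reverse strand has the longer ORF.

reverse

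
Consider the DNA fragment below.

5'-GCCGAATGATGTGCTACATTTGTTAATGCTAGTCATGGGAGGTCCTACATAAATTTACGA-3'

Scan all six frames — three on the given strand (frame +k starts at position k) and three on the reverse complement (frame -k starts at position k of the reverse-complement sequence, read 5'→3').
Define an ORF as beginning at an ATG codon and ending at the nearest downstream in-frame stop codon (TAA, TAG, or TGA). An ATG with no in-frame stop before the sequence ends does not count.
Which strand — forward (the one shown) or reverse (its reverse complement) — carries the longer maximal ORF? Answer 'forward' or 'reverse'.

Reverse complement (5'→3'): TCGTAAATTTATGTAGGACCTCCCATGACTAGCATTAACAAATGTAGCACATCATTCGGC
Frame +1: GCC GAA TGA TGT GCT ACA TTT GTT AAT GCT AGT CAT GGG AGG TCC TAC ATA AAT TTA CGA — no ATG→stop ORF.
Frame +2: CCG AAT GAT GTG CTA CAT TTG TTA ATG CTA GTC ATG GGA GGT CCT ACA TAA ATT TAC — ATG at 26, stop TAA at 50 → 27 nt; ATG at 35, stop TAA at 50 → 18 nt.
Frame +3: CGA ATG ATG TGC TAC ATT TGT TAA TGC TAG TCA TGG GAG GTC CTA CAT AAA TTT ACG — ATG at 6, stop TAA at 24 → 21 nt; ATG at 9, stop TAA at 24 → 18 nt.
Frame -1: TCG TAA ATT TAT GTA GGA CCT CCC ATG ACT AGC ATT AAC AAA TGT AGC ACA TCA TTC GGC — no ATG→stop ORF.
Frame -2: CGT AAA TTT ATG TAG GAC CTC CCA TGA CTA GCA TTA ACA AAT GTA GCA CAT CAT TCG — ATG at 11, stop TAG at 14 → 6 nt.
Frame -3: GTA AAT TTA TGT AGG ACC TCC CAT GAC TAG CAT TAA CAA ATG TAG CAC ATC ATT CGG — ATG at 42, stop TAG at 45 → 6 nt.
Forward-strand max 27 nt; reverse-strand max 6 nt. The forward strand has the longer ORF.

forward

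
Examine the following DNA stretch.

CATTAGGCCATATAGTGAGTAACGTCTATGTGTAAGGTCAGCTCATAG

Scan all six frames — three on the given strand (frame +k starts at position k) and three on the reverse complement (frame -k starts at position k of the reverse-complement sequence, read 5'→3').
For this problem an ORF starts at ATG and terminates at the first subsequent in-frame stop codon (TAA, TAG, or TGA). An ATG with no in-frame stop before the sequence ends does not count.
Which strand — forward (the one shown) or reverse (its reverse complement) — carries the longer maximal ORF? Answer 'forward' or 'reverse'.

forward

Reverse complement (5'→3'): CTATGAGCTGACCTTACACATAGACGTTACTCACTATATGGCCTAATG
Frame +1: CAT TAG GCC ATA TAG TGA GTA ACG TCT ATG TGT AAG GTC AGC TCA TAG — ATG at 28, stop TAG at 46 → 21 nt.
Frame +2: ATT AGG CCA TAT AGT GAG TAA CGT CTA TGT GTA AGG TCA GCT CAT — no ATG→stop ORF.
Frame +3: TTA GGC CAT ATA GTG AGT AAC GTC TAT GTG TAA GGT CAG CTC ATA — no ATG→stop ORF.
Frame -1: CTA TGA GCT GAC CTT ACA CAT AGA CGT TAC TCA CTA TAT GGC CTA ATG — no ATG→stop ORF.
Frame -2: TAT GAG CTG ACC TTA CAC ATA GAC GTT ACT CAC TAT ATG GCC TAA — ATG at 38, stop TAA at 44 → 9 nt.
Frame -3: ATG AGC TGA CCT TAC ACA TAG ACG TTA CTC ACT ATA TGG CCT AAT — ATG at 3, stop TGA at 9 → 9 nt.
Forward-strand max 21 nt; reverse-strand max 9 nt. The forward strand has the longer ORF.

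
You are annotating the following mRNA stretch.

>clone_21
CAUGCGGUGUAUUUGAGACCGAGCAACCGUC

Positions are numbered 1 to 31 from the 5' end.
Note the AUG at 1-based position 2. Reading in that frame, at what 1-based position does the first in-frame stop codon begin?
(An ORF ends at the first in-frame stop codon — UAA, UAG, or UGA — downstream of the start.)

14

Codons from position 2: AUG (2–4), CGG (5–7), UGU (8–10), AUU (11–13), UGA (14–16).
UGA is a stop codon; it begins at position 14.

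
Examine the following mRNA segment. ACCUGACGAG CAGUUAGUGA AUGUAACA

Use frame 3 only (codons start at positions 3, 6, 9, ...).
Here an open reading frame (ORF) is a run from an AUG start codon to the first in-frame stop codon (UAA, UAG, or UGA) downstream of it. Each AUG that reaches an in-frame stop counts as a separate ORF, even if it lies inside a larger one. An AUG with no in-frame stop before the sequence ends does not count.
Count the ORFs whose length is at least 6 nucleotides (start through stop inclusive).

Frame 3: CUG ACG AGC AGU UAG UGA AUG UAA — AUG at 21, stop UAA at 24 → 6 nt.
ORFs ≥ 6 nucleotides: frame 3 21–26 (6 nucleotides). Count = 1.

1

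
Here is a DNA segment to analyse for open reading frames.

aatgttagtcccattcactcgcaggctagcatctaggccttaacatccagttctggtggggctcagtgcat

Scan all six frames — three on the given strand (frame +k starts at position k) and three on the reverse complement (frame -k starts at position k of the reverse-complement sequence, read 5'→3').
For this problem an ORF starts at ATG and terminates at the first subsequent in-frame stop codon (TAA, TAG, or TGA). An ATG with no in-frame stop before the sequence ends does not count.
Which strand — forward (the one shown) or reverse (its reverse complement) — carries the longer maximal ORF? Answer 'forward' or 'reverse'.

forward

Reverse complement (5'→3'): ATGCACTGAGCCCCACCAGAACTGGATGTTAAGGCCTAGATGCTAGCCTGCGAGTGAATGGGACTAACATT
Frame +1: AAT GTT AGT CCC ATT CAC TCG CAG GCT AGC ATC TAG GCC TTA ACA TCC AGT TCT GGT GGG GCT CAG TGC — no ATG→stop ORF.
Frame +2: ATG TTA GTC CCA TTC ACT CGC AGG CTA GCA TCT AGG CCT TAA CAT CCA GTT CTG GTG GGG CTC AGT GCA — ATG at 2, stop TAA at 41 → 42 nt.
Frame +3: TGT TAG TCC CAT TCA CTC GCA GGC TAG CAT CTA GGC CTT AAC ATC CAG TTC TGG TGG GGC TCA GTG CAT — no ATG→stop ORF.
Frame -1: ATG CAC TGA GCC CCA CCA GAA CTG GAT GTT AAG GCC TAG ATG CTA GCC TGC GAG TGA ATG GGA CTA ACA — ATG at 1, stop TGA at 7 → 9 nt; ATG at 40, stop TGA at 55 → 18 nt.
Frame -2: TGC ACT GAG CCC CAC CAG AAC TGG ATG TTA AGG CCT AGA TGC TAG CCT GCG AGT GAA TGG GAC TAA CAT — ATG at 26, stop TAG at 44 → 21 nt.
Frame -3: GCA CTG AGC CCC ACC AGA ACT GGA TGT TAA GGC CTA GAT GCT AGC CTG CGA GTG AAT GGG ACT AAC ATT — no ATG→stop ORF.
Forward-strand max 42 nt; reverse-strand max 21 nt. The forward strand has the longer ORF.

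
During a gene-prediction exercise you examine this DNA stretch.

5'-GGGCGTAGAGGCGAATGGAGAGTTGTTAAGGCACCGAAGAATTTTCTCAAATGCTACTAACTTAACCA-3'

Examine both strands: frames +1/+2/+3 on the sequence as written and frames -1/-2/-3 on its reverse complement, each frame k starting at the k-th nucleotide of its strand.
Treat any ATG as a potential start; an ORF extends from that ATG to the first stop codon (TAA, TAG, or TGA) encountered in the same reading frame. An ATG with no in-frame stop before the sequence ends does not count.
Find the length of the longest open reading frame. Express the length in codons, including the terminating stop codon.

5

Reverse complement (5'→3'): TGGTTAAGTTAGTAGCATTTGAGAAAATTCTTCGGTGCCTTAACAACTCTCCATTCGCCTCTACGCCC
Frame +1: GGG CGT AGA GGC GAA TGG AGA GTT GTT AAG GCA CCG AAG AAT TTT CTC AAA TGC TAC TAA CTT AAC — no ATG→stop ORF.
Frame +2: GGC GTA GAG GCG AAT GGA GAG TTG TTA AGG CAC CGA AGA ATT TTC TCA AAT GCT ACT AAC TTA ACC — no ATG→stop ORF.
Frame +3: GCG TAG AGG CGA ATG GAG AGT TGT TAA GGC ACC GAA GAA TTT TCT CAA ATG CTA CTA ACT TAA CCA — ATG at 15, stop TAA at 27 → 15 nt; ATG at 51, stop TAA at 63 → 15 nt.
Frame -1: TGG TTA AGT TAG TAG CAT TTG AGA AAA TTC TTC GGT GCC TTA ACA ACT CTC CAT TCG CCT CTA CGC — no ATG→stop ORF.
Frame -2: GGT TAA GTT AGT AGC ATT TGA GAA AAT TCT TCG GTG CCT TAA CAA CTC TCC ATT CGC CTC TAC GCC — no ATG→stop ORF.
Frame -3: GTT AAG TTA GTA GCA TTT GAG AAA ATT CTT CGG TGC CTT AAC AAC TCT CCA TTC GCC TCT ACG CCC — no ATG→stop ORF.
Longest: frame +3, positions 15–29, 15 nt = 5 codons = 4 aa. → 5 codons.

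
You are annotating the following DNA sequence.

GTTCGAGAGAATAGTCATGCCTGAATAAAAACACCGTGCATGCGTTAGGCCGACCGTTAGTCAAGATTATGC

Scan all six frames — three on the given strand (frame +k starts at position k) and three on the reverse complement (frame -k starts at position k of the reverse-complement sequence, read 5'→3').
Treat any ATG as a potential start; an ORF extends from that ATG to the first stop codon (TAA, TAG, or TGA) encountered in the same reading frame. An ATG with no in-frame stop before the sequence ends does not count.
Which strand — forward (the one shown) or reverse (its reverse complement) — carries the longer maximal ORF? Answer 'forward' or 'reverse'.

reverse

Reverse complement (5'→3'): GCATAATCTTGACTAACGGTCGGCCTAACGCATGCACGGTGTTTTTATTCAGGCATGACTATTCTCTCGAAC
Frame +1: GTT CGA GAG AAT AGT CAT GCC TGA ATA AAA ACA CCG TGC ATG CGT TAG GCC GAC CGT TAG TCA AGA TTA TGC — ATG at 40, stop TAG at 46 → 9 nt.
Frame +2: TTC GAG AGA ATA GTC ATG CCT GAA TAA AAA CAC CGT GCA TGC GTT AGG CCG ACC GTT AGT CAA GAT TAT — ATG at 17, stop TAA at 26 → 12 nt.
Frame +3: TCG AGA GAA TAG TCA TGC CTG AAT AAA AAC ACC GTG CAT GCG TTA GGC CGA CCG TTA GTC AAG ATT ATG — no ATG→stop ORF.
Frame -1: GCA TAA TCT TGA CTA ACG GTC GGC CTA ACG CAT GCA CGG TGT TTT TAT TCA GGC ATG ACT ATT CTC TCG AAC — no ATG→stop ORF.
Frame -2: CAT AAT CTT GAC TAA CGG TCG GCC TAA CGC ATG CAC GGT GTT TTT ATT CAG GCA TGA CTA TTC TCT CGA — ATG at 32, stop TGA at 56 → 27 nt.
Frame -3: ATA ATC TTG ACT AAC GGT CGG CCT AAC GCA TGC ACG GTG TTT TTA TTC AGG CAT GAC TAT TCT CTC GAA — no ATG→stop ORF.
Forward-strand max 12 nt; reverse-strand max 27 nt. The reverse strand has the longer ORF.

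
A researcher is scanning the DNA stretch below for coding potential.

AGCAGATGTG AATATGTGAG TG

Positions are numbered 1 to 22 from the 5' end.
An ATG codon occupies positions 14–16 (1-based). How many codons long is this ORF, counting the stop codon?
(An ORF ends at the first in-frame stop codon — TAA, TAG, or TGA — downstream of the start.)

2

Codons from position 14: ATG (14–16), TGA (17–19).
TGA is the first in-frame stop; that's 2 codons including the stop.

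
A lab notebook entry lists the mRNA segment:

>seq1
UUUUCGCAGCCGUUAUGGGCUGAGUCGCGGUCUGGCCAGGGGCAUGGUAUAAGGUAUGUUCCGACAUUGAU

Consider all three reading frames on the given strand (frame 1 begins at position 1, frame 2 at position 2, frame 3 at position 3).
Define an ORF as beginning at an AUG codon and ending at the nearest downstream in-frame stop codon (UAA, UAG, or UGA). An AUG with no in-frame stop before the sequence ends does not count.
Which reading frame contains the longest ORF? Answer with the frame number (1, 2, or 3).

Frame 1: UUU UCG CAG CCG UUA UGG GCU GAG UCG CGG UCU GGC CAG GGG CAU GGU AUA AGG UAU GUU CCG ACA UUG — no AUG→stop ORF.
Frame 2: UUU CGC AGC CGU UAU GGG CUG AGU CGC GGU CUG GCC AGG GGC AUG GUA UAA GGU AUG UUC CGA CAU UGA — AUG at 44, stop UAA at 50 → 9 nt; AUG at 56, stop UGA at 68 → 15 nt.
Frame 3: UUC GCA GCC GUU AUG GGC UGA GUC GCG GUC UGG CCA GGG GCA UGG UAU AAG GUA UGU UCC GAC AUU GAU — AUG at 15, stop UGA at 21 → 9 nt.
Longest ORF is 15 nt in frame 2 (positions 56–70).

2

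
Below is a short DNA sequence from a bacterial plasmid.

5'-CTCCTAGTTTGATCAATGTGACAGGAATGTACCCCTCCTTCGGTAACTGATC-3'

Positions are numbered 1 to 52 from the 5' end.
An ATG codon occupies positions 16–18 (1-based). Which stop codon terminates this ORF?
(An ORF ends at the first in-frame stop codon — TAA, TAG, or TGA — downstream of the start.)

TGA

Codons from position 16: ATG (16–18), TGA (19–21).
The first in-frame stop codon is TGA.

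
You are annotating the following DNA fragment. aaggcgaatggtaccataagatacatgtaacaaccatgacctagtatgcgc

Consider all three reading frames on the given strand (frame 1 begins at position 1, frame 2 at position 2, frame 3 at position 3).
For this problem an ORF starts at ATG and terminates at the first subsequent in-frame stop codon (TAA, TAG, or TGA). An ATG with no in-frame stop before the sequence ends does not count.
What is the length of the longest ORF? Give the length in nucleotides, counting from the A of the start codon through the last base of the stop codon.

12

Frame 1: AAG GCG AAT GGT ACC ATA AGA TAC ATG TAA CAA CCA TGA CCT AGT ATG CGC — ATG at 25, stop TAA at 28 → 6 nt.
Frame 2: AGG CGA ATG GTA CCA TAA GAT ACA TGT AAC AAC CAT GAC CTA GTA TGC — ATG at 8, stop TAA at 17 → 12 nt.
Frame 3: GGC GAA TGG TAC CAT AAG ATA CAT GTA ACA ACC ATG ACC TAG TAT GCG — ATG at 36, stop TAG at 42 → 9 nt.
Longest: frame 2, positions 8–19, 12 nt = 4 codons = 3 aa. → 12 nucleotides.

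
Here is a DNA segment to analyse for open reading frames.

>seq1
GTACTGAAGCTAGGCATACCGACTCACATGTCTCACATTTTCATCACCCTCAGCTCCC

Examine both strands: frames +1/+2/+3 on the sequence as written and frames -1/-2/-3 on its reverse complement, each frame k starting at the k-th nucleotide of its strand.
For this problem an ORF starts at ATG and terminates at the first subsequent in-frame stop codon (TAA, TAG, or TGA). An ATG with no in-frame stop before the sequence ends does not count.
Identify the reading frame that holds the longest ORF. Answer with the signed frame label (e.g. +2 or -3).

Reverse complement (5'→3'): GGGAGCTGAGGGTGATGAAAATGTGAGACATGTGAGTCGGTATGCCTAGCTTCAGTAC
Frame +1: GTA CTG AAG CTA GGC ATA CCG ACT CAC ATG TCT CAC ATT TTC ATC ACC CTC AGC TCC — no ATG→stop ORF.
Frame +2: TAC TGA AGC TAG GCA TAC CGA CTC ACA TGT CTC ACA TTT TCA TCA CCC TCA GCT CCC — no ATG→stop ORF.
Frame +3: ACT GAA GCT AGG CAT ACC GAC TCA CAT GTC TCA CAT TTT CAT CAC CCT CAG CTC — no ATG→stop ORF.
Frame -1: GGG AGC TGA GGG TGA TGA AAA TGT GAG ACA TGT GAG TCG GTA TGC CTA GCT TCA GTA — no ATG→stop ORF.
Frame -2: GGA GCT GAG GGT GAT GAA AAT GTG AGA CAT GTG AGT CGG TAT GCC TAG CTT CAG TAC — no ATG→stop ORF.
Frame -3: GAG CTG AGG GTG ATG AAA ATG TGA GAC ATG TGA GTC GGT ATG CCT AGC TTC AGT — ATG at 15, stop TGA at 24 → 12 nt; ATG at 21, stop TGA at 24 → 6 nt; ATG at 30, stop TGA at 33 → 6 nt.
Longest ORF is 12 nt in frame -3 (positions 15–26).

-3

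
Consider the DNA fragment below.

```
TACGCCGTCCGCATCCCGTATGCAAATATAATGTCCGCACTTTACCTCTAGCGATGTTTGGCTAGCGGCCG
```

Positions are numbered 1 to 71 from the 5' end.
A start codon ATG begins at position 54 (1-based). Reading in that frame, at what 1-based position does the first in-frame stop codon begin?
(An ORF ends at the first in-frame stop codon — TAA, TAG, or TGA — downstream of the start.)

Codons from position 54: ATG (54–56), TTT (57–59), GGC (60–62), TAG (63–65).
TAG is a stop codon; it begins at position 63.

63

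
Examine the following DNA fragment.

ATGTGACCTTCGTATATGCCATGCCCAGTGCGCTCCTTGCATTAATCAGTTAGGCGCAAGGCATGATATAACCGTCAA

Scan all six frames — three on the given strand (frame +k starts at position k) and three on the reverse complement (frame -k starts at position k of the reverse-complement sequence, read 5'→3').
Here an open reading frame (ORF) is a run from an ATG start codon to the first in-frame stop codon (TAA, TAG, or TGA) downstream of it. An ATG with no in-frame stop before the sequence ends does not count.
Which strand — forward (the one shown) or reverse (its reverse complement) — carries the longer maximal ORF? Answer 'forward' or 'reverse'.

forward

Reverse complement (5'→3'): TTGACGGTTATATCATGCCTTGCGCCTAACTGATTAATGCAAGGAGCGCACTGGGCATGGCATATACGAAGGTCACAT
Frame +1: ATG TGA CCT TCG TAT ATG CCA TGC CCA GTG CGC TCC TTG CAT TAA TCA GTT AGG CGC AAG GCA TGA TAT AAC CGT CAA — ATG at 1, stop TGA at 4 → 6 nt; ATG at 16, stop TAA at 43 → 30 nt.
Frame +2: TGT GAC CTT CGT ATA TGC CAT GCC CAG TGC GCT CCT TGC ATT AAT CAG TTA GGC GCA AGG CAT GAT ATA ACC GTC — no ATG→stop ORF.
Frame +3: GTG ACC TTC GTA TAT GCC ATG CCC AGT GCG CTC CTT GCA TTA ATC AGT TAG GCG CAA GGC ATG ATA TAA CCG TCA — ATG at 21, stop TAG at 51 → 33 nt; ATG at 63, stop TAA at 69 → 9 nt.
Frame -1: TTG ACG GTT ATA TCA TGC CTT GCG CCT AAC TGA TTA ATG CAA GGA GCG CAC TGG GCA TGG CAT ATA CGA AGG TCA CAT — no ATG→stop ORF.
Frame -2: TGA CGG TTA TAT CAT GCC TTG CGC CTA ACT GAT TAA TGC AAG GAG CGC ACT GGG CAT GGC ATA TAC GAA GGT CAC — no ATG→stop ORF.
Frame -3: GAC GGT TAT ATC ATG CCT TGC GCC TAA CTG ATT AAT GCA AGG AGC GCA CTG GGC ATG GCA TAT ACG AAG GTC ACA — ATG at 15, stop TAA at 27 → 15 nt.
Forward-strand max 33 nt; reverse-strand max 15 nt. The forward strand has the longer ORF.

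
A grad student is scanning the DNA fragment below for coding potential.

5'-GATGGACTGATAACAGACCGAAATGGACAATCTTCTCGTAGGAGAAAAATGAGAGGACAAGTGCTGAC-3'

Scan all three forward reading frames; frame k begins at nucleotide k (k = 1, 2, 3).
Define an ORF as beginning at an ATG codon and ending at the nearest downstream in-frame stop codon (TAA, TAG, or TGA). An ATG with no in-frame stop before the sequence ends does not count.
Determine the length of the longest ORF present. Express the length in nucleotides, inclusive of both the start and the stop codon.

Frame 1: GAT GGA CTG ATA ACA GAC CGA AAT GGA CAA TCT TCT CGT AGG AGA AAA ATG AGA GGA CAA GTG CTG — no ATG→stop ORF.
Frame 2: ATG GAC TGA TAA CAG ACC GAA ATG GAC AAT CTT CTC GTA GGA GAA AAA TGA GAG GAC AAG TGC TGA — ATG at 2, stop TGA at 8 → 9 nt; ATG at 23, stop TGA at 50 → 30 nt.
Frame 3: TGG ACT GAT AAC AGA CCG AAA TGG ACA ATC TTC TCG TAG GAG AAA AAT GAG AGG ACA AGT GCT GAC — no ATG→stop ORF.
Longest: frame 2, positions 23–52, 30 nt = 10 codons = 9 aa. → 30 nucleotides.

30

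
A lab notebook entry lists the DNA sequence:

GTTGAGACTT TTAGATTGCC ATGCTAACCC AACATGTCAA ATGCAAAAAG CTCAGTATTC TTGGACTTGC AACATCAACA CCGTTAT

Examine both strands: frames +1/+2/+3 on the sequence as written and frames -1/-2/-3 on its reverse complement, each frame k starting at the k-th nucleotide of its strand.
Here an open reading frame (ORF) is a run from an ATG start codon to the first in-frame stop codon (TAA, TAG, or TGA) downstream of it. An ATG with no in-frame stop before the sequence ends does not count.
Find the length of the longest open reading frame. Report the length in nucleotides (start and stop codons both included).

24

Reverse complement (5'→3'): ATAACGGTGTTGATGTTGCAAGTCCAAGAATACTGAGCTTTTTGCATTTGACATGTTGGGTTAGCATGGCAATCTAAAAGTCTCAAC
Frame +1: GTT GAG ACT TTT AGA TTG CCA TGC TAA CCC AAC ATG TCA AAT GCA AAA AGC TCA GTA TTC TTG GAC TTG CAA CAT CAA CAC CGT TAT — no ATG→stop ORF.
Frame +2: TTG AGA CTT TTA GAT TGC CAT GCT AAC CCA ACA TGT CAA ATG CAA AAA GCT CAG TAT TCT TGG ACT TGC AAC ATC AAC ACC GTT — no ATG→stop ORF.
Frame +3: TGA GAC TTT TAG ATT GCC ATG CTA ACC CAA CAT GTC AAA TGC AAA AAG CTC AGT ATT CTT GGA CTT GCA ACA TCA ACA CCG TTA — no ATG→stop ORF.
Frame -1: ATA ACG GTG TTG ATG TTG CAA GTC CAA GAA TAC TGA GCT TTT TGC ATT TGA CAT GTT GGG TTA GCA TGG CAA TCT AAA AGT CTC AAC — ATG at 13, stop TGA at 34 → 24 nt.
Frame -2: TAA CGG TGT TGA TGT TGC AAG TCC AAG AAT ACT GAG CTT TTT GCA TTT GAC ATG TTG GGT TAG CAT GGC AAT CTA AAA GTC TCA — ATG at 53, stop TAG at 62 → 12 nt.
Frame -3: AAC GGT GTT GAT GTT GCA AGT CCA AGA ATA CTG AGC TTT TTG CAT TTG ACA TGT TGG GTT AGC ATG GCA ATC TAA AAG TCT CAA — ATG at 66, stop TAA at 75 → 12 nt.
Longest: frame -1, positions 13–36, 24 nt = 8 codons = 7 aa. → 24 nucleotides.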